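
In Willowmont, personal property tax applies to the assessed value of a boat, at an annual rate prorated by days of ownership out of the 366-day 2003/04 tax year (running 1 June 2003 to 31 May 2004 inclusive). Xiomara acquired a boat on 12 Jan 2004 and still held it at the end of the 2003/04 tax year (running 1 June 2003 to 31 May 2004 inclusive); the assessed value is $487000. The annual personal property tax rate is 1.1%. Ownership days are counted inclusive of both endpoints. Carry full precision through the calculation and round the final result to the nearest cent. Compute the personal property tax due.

$2063.76

Days held (12 Jan – 31 May 2004): 141 out of 366
Tax = $487000 × 1.1% × 141/366 = $2063.7623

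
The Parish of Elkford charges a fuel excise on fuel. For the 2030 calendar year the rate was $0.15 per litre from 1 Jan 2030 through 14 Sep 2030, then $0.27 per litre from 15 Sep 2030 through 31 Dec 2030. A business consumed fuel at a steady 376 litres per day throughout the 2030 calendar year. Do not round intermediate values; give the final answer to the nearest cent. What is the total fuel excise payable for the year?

$25458.96

1 Jan – 14 Sep 2030: 257 days × 376 litres/day = 96,632 litres at $0.15/litre → $14494.80
15 Sep – 31 Dec 2030: 108 days × 376 litres/day = 40,608 litres at $0.27/litre → $10964.16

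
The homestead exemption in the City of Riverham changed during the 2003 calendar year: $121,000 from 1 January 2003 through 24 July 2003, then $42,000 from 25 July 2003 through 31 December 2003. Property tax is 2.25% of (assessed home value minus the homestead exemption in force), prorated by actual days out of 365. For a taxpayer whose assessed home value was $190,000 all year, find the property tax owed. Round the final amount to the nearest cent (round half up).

1 January – 24 July 2003: 205 days, exemption $121,000 → ($190,000 − $121,000) × 2.25% × 205/365 = $871.9521
25 July – 31 December 2003: 160 days, exemption $42,000 → ($190,000 − $42,000) × 2.25% × 160/365 = $1,459.7260
Total = $2,331.6781

$2,331.68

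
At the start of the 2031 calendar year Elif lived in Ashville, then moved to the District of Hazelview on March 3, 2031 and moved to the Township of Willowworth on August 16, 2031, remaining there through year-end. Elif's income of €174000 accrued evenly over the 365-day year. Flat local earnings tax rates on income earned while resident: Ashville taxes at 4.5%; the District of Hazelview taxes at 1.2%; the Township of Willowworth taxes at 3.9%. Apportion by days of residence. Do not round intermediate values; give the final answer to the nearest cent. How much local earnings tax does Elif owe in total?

€4823.85

Ashville, January 1 – March 2, 2031: 61 days → €174000 × 4.5% × 61/365 = €1308.5753
The District of Hazelview, March 3 – August 15, 2031: 166 days → €174000 × 1.2% × 166/365 = €949.6110
The Township of Willowworth, August 16 – December 31, 2031: 138 days → €174000 × 3.9% × 138/365 = €2565.6658
Total = €4823.8521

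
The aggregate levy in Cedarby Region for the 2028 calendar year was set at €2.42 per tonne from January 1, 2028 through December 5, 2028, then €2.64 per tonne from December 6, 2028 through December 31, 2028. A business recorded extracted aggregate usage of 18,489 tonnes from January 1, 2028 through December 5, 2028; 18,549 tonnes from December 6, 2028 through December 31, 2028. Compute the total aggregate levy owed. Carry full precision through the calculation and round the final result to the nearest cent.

January 1 – December 5, 2028: 18,489 tonnes at €2.42/tonne → €44,743.38
December 6 – December 31, 2028: 18,549 tonnes at €2.64/tonne → €48,969.36

€93,712.74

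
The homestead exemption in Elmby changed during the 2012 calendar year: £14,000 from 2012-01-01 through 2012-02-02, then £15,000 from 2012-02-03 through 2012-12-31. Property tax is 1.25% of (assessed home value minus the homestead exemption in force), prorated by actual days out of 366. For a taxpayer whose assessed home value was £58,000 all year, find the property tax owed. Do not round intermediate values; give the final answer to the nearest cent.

£538.63

2012-01-01 to 2012-02-02: 33 days, exemption £14,000 → (£58,000 − £14,000) × 1.25% × 33/366 = £49.5902
2012-02-03 to 2012-12-31: 333 days, exemption £15,000 → (£58,000 − £15,000) × 1.25% × 333/366 = £489.0369
Total = £538.6270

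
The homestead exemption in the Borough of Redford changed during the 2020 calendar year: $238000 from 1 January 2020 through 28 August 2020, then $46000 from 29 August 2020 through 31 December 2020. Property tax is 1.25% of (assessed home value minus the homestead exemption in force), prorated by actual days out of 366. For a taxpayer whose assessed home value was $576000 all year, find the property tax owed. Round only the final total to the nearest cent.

$5044.67

1 January – 28 August 2020: 241 days, exemption $238000 → ($576000 − $238000) × 1.25% × 241/366 = $2782.0355
29 August – 31 December 2020: 125 days, exemption $46000 → ($576000 − $46000) × 1.25% × 125/366 = $2262.6366
Total = $5044.6721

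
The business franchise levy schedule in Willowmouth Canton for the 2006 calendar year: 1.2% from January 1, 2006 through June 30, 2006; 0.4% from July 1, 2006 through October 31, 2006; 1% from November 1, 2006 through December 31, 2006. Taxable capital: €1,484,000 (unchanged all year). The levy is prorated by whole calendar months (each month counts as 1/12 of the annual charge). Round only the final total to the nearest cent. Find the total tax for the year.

€13,356.00

January 1 – June 30, 2006: 6 months at 1.2% → €1,484,000 × 1.2% × 6/12 = €8,904.0000
July 1 – October 31, 2006: 4 months at 0.4% → €1,484,000 × 0.4% × 4/12 = €1,978.6667
November 1 – December 31, 2006: 2 months at 1% → €1,484,000 × 1% × 2/12 = €2,473.3333
Total = €13,356.0000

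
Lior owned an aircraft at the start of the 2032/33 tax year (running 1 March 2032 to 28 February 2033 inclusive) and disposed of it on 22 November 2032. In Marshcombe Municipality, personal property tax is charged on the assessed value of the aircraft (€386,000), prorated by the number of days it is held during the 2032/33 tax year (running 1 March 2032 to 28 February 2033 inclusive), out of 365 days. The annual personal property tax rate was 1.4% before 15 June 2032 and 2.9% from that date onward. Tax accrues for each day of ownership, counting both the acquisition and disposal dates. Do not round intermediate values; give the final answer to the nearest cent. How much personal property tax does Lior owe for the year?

€6,507.01

1 March – 14 June 2032: 106 days at 1.4% → €386,000 × 1.4% × 106/365 = €1,569.3808
15 June – 22 November 2032: 161 days at 2.9% → €386,000 × 2.9% × 161/365 = €4,937.6274
Total = €6,507.0082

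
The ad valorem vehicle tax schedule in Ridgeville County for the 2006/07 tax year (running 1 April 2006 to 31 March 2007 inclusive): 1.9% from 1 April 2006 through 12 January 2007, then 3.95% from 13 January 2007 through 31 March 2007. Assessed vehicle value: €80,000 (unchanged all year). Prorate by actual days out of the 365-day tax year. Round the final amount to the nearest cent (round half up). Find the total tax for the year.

€1,870.47

1 April 2006 – 12 January 2007: 287 days at 1.9% → €80,000 × 1.9% × 287/365 = €1,195.1781
13 January – 31 March 2007: 78 days at 3.95% → €80,000 × 3.95% × 78/365 = €675.2877
Total = €1,870.4658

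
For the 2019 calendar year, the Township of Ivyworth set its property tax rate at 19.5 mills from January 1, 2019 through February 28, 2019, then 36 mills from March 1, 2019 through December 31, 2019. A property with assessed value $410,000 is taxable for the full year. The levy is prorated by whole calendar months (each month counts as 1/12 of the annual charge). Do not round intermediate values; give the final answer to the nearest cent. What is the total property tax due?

$13,632.50

January 1 – February 28, 2019: 2 months at 19.5 mills → $410,000 × 1.95% × 2/12 = $1,332.5000
March 1 – December 31, 2019: 10 months at 36 mills → $410,000 × 3.6% × 10/12 = $12,300.0000
Total = $13,632.5000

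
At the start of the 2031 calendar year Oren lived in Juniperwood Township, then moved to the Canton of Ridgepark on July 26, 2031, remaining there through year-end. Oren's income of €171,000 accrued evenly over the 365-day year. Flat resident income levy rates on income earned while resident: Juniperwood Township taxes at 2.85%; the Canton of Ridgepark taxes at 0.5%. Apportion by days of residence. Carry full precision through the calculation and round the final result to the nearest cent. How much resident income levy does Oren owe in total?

Juniperwood Township, January 1 – July 25, 2031: 206 days → €171,000 × 2.85% × 206/365 = €2,750.5233
The Canton of Ridgepark, July 26 – December 31, 2031: 159 days → €171,000 × 0.5% × 159/365 = €372.4521
Total = €3,122.9753

€3,122.98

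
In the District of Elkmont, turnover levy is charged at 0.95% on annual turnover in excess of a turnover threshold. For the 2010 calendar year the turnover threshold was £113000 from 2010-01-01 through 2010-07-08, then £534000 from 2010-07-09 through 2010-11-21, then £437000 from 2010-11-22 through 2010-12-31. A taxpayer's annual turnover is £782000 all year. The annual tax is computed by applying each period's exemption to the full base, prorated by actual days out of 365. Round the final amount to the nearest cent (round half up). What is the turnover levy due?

2010-01-01 to 2010-07-08: 189 days, exemption £113000 → (£782000 − £113000) × 0.95% × 189/365 = £3290.9301
2010-07-09 to 2010-11-21: 136 days, exemption £534000 → (£782000 − £534000) × 0.95% × 136/365 = £877.8521
2010-11-22 to 2010-12-31: 40 days, exemption £437000 → (£782000 − £437000) × 0.95% × 40/365 = £359.1781
Total = £4527.9603

£4527.96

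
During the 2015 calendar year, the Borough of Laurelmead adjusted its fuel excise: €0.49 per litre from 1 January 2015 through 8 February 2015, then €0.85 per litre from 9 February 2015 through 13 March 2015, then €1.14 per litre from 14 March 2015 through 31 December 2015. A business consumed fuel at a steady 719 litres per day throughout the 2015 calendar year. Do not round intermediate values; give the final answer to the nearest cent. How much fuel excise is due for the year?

1 January – 8 February 2015: 39 days × 719 litres/day = 28,041 litres at €0.49/litre → €13,740.09
9 February – 13 March 2015: 33 days × 719 litres/day = 23,727 litres at €0.85/litre → €20,167.95
14 March – 31 December 2015: 293 days × 719 litres/day = 210,667 litres at €1.14/litre → €240,160.38

€274,068.42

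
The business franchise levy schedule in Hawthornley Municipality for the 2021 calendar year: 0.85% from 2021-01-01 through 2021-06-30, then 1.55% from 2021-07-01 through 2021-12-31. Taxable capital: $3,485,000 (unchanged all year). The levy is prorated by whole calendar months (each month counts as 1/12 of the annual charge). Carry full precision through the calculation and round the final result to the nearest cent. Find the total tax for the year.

2021-01-01 to 2021-06-30: 6 months at 0.85% → $3,485,000 × 0.85% × 6/12 = $14,811.2500
2021-07-01 to 2021-12-31: 6 months at 1.55% → $3,485,000 × 1.55% × 6/12 = $27,008.7500
Total = $41,820.0000

$41,820.00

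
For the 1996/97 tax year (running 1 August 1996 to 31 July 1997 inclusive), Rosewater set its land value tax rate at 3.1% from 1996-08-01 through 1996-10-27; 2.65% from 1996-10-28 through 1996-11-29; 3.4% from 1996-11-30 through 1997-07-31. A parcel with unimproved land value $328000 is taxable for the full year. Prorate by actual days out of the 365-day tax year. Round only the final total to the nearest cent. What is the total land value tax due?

$10692.35

1996-08-01 to 1996-10-27: 88 days at 3.1% → $328000 × 3.1% × 88/365 = $2451.4630
1996-10-28 to 1996-11-29: 33 days at 2.65% → $328000 × 2.65% × 33/365 = $785.8521
1996-11-30 to 1997-07-31: 244 days at 3.4% → $328000 × 3.4% × 244/365 = $7455.0356
Total = $10692.3507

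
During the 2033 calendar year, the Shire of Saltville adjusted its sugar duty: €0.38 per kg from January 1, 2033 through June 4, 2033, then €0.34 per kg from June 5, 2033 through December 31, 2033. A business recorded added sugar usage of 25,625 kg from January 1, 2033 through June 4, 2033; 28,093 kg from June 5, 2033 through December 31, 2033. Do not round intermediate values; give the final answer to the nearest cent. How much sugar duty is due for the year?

January 1 – June 4, 2033: 25,625 kg at €0.38/kg → €9,737.50
June 5 – December 31, 2033: 28,093 kg at €0.34/kg → €9,551.62

€19,289.12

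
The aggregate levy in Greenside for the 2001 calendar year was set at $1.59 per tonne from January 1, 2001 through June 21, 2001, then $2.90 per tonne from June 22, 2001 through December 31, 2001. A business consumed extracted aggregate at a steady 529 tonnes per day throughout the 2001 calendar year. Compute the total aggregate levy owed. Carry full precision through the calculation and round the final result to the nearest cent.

$440,752.22

January 1 – June 21, 2001: 172 days × 529 tonnes/day = 90,988 tonnes at $1.59/tonne → $144,670.92
June 22 – December 31, 2001: 193 days × 529 tonnes/day = 102,097 tonnes at $2.90/tonne → $296,081.30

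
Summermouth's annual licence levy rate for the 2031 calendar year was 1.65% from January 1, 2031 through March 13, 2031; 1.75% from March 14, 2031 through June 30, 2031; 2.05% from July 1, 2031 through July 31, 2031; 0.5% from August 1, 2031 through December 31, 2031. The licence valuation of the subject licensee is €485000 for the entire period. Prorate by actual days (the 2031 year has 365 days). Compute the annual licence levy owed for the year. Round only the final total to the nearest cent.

January 1 – March 13, 2031: 72 days at 1.65% → €485000 × 1.65% × 72/365 = €1578.5753
March 14 – June 30, 2031: 109 days at 1.75% → €485000 × 1.75% × 109/365 = €2534.6233
July 1 – July 31, 2031: 31 days at 2.05% → €485000 × 2.05% × 31/365 = €844.4315
August 1 – December 31, 2031: 153 days at 0.5% → €485000 × 0.5% × 153/365 = €1016.5068
Total = €5974.1370

€5974.14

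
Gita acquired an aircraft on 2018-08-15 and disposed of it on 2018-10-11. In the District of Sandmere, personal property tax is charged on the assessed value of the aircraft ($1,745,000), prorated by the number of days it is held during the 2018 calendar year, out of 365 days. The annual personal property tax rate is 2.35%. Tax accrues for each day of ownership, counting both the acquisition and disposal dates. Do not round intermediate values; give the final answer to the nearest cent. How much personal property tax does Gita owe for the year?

$6,516.26

Days held (2018-08-15 to 2018-10-11): 58 out of 365
Tax = $1,745,000 × 2.35% × 58/365 = $6,516.2603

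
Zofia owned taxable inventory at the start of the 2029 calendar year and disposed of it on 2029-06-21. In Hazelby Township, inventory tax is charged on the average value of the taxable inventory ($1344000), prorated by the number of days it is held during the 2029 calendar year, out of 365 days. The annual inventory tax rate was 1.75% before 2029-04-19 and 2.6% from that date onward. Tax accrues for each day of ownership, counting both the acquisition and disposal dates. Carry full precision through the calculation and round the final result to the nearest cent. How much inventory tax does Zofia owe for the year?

2029-01-01 to 2029-04-18: 108 days at 1.75% → $1344000 × 1.75% × 108/365 = $6959.3425
2029-04-19 to 2029-06-21: 64 days at 2.6% → $1344000 × 2.6% × 64/365 = $6127.1671
Total = $13086.5096

$13086.51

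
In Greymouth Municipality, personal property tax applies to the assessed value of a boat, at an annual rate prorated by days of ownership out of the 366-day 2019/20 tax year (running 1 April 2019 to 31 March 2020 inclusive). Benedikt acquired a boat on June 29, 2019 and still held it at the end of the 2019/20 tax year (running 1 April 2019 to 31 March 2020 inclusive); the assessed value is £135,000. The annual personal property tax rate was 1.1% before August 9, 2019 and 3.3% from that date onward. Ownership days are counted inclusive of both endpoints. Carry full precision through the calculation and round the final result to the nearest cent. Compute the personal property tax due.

June 29 – August 8, 2019: 41 days at 1.1% → £135,000 × 1.1% × 41/366 = £166.3525
August 9, 2019 – March 31, 2020: 236 days at 3.3% → £135,000 × 3.3% × 236/366 = £2,872.6230
Total = £3,038.9754

£3,038.98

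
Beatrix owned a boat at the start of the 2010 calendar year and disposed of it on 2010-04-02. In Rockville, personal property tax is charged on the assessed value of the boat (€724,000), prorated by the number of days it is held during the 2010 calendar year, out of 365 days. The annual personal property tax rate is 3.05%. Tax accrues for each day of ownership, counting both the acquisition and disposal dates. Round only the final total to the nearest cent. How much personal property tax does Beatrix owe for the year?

Days held (2010-01-01 to 2010-04-02): 92 out of 365
Tax = €724,000 × 3.05% × 92/365 = €5,565.8740

€5,565.87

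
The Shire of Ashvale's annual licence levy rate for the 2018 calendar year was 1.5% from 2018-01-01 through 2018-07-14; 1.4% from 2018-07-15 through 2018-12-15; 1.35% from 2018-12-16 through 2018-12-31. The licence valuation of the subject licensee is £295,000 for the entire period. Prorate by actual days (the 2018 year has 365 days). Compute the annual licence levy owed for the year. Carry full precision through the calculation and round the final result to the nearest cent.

£4,281.14

2018-01-01 to 2018-07-14: 195 days at 1.5% → £295,000 × 1.5% × 195/365 = £2,364.0411
2018-07-15 to 2018-12-15: 154 days at 1.4% → £295,000 × 1.4% × 154/365 = £1,742.5205
2018-12-16 to 2018-12-31: 16 days at 1.35% → £295,000 × 1.35% × 16/365 = £174.5753
Total = £4,281.1370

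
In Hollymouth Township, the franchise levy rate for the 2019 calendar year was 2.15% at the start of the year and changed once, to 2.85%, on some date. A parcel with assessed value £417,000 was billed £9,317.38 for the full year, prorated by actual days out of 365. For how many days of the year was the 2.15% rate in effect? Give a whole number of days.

321 days

Let d = days at the first rate; then 365 − d days at the second rate.
£417,000 × [2.15%·d + 2.85%·(365−d)] / 365 = £9,317.38
Solving gives d = 321, so the new rate took effect on 18 Nov 2019.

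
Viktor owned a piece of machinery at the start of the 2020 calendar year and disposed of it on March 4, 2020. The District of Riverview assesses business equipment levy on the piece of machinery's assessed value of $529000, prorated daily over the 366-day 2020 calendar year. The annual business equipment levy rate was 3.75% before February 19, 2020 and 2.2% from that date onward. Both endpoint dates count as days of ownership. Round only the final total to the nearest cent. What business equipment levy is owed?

$3132.81

January 1 – February 18, 2020: 49 days at 3.75% → $529000 × 3.75% × 49/366 = $2655.8402
February 19 – March 4, 2020: 15 days at 2.2% → $529000 × 2.2% × 15/366 = $476.9672
Total = $3132.8074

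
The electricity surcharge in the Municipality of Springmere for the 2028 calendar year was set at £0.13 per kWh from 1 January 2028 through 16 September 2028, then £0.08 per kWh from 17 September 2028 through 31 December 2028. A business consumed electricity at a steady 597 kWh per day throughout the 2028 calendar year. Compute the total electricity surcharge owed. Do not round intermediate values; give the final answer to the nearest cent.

1 January – 16 September 2028: 260 days × 597 kWh/day = 155,220 kWh at £0.13/kWh → £20178.60
17 September – 31 December 2028: 106 days × 597 kWh/day = 63,282 kWh at £0.08/kWh → £5062.56

£25241.16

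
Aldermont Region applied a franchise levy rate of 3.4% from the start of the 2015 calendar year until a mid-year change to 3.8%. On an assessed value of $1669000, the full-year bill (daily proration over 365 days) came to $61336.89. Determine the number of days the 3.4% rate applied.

Let d = days at the first rate; then 365 − d days at the second rate.
$1669000 × [3.4%·d + 3.8%·(365−d)] / 365 = $61336.89
Solving gives d = 114, so the new rate took effect on 25 April 2015.

114 days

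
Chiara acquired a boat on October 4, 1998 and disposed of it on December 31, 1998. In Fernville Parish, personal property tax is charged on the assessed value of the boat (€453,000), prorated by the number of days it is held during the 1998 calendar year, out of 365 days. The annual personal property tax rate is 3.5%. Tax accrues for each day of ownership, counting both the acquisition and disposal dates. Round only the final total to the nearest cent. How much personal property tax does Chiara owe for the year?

Days held (October 4 – December 31, 1998): 89 out of 365
Tax = €453,000 × 3.5% × 89/365 = €3,866.0137

€3,866.01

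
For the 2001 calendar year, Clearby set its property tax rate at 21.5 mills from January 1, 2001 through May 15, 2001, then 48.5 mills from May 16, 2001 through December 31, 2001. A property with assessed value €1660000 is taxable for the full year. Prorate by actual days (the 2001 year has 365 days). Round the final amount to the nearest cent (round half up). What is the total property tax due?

January 1 – May 15, 2001: 135 days at 21.5 mills → €1660000 × 2.15% × 135/365 = €13200.4110
May 16 – December 31, 2001: 230 days at 48.5 mills → €1660000 × 4.85% × 230/365 = €50732.3288
Total = €63932.7397

€63932.74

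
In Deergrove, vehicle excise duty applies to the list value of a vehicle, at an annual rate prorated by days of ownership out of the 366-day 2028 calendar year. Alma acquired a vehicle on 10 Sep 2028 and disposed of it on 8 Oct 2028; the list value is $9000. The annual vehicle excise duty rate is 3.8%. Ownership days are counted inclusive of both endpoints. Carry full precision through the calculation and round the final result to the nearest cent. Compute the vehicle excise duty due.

Days held (10 Sep – 8 Oct 2028): 29 out of 366
Tax = $9000 × 3.8% × 29/366 = $27.0984

$27.10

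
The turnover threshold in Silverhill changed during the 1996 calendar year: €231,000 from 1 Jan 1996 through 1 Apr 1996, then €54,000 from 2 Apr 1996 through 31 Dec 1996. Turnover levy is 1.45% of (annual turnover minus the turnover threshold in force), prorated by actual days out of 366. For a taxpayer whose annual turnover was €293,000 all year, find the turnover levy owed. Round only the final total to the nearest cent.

€2,820.37

1 Jan – 1 Apr 1996: 92 days, exemption €231,000 → (€293,000 − €231,000) × 1.45% × 92/366 = €225.9781
2 Apr – 31 Dec 1996: 274 days, exemption €54,000 → (€293,000 − €54,000) × 1.45% × 274/366 = €2,594.3907
Total = €2,820.3689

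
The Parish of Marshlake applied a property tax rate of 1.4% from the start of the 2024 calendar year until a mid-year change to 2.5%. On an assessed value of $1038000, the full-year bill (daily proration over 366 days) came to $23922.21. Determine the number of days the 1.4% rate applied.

Let d = days at the first rate; then 366 − d days at the second rate.
$1038000 × [1.4%·d + 2.5%·(366−d)] / 366 = $23922.21
Solving gives d = 65, so the new rate took effect on 6 March 2024.

65 days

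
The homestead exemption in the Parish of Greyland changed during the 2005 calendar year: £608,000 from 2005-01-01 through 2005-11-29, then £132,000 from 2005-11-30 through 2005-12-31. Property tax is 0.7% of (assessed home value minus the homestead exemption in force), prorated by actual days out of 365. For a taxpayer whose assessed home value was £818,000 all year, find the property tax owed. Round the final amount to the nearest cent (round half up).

£1,762.12

2005-01-01 to 2005-11-29: 333 days, exemption £608,000 → (£818,000 − £608,000) × 0.7% × 333/365 = £1,341.1233
2005-11-30 to 2005-12-31: 32 days, exemption £132,000 → (£818,000 − £132,000) × 0.7% × 32/365 = £420.9973
Total = £1,762.1205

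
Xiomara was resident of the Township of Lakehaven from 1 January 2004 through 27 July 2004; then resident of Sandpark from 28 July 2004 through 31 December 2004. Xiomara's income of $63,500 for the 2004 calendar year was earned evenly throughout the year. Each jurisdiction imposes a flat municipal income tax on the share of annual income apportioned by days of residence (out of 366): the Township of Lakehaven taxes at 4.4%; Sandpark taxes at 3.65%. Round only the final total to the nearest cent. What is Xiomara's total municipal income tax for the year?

The Township of Lakehaven, 1 January – 27 July 2004: 209 days → $63,500 × 4.4% × 209/366 = $1,595.4809
Sandpark, 28 July – 31 December 2004: 157 days → $63,500 × 3.65% × 157/366 = $994.2261
Total = $2,589.7070

$2,589.71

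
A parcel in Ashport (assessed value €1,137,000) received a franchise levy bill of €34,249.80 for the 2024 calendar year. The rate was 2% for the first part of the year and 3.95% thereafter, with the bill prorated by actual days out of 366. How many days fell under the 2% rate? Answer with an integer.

Let d = days at the first rate; then 366 − d days at the second rate.
€1,137,000 × [2%·d + 3.95%·(366−d)] / 366 = €34,249.80
Solving gives d = 176, so the new rate took effect on 25 June 2024.

176 days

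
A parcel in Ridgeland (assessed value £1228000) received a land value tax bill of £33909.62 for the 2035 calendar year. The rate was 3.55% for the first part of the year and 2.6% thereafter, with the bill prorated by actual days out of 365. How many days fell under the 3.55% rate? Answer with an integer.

Let d = days at the first rate; then 365 − d days at the second rate.
£1228000 × [3.55%·d + 2.6%·(365−d)] / 365 = £33909.62
Solving gives d = 62, so the new rate took effect on 4 Mar 2035.

62 days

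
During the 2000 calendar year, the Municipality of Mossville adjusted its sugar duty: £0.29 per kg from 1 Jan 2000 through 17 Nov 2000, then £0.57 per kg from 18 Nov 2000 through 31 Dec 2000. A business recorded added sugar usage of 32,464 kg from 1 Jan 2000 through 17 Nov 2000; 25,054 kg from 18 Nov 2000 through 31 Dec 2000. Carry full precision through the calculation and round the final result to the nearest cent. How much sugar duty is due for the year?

1 Jan – 17 Nov 2000: 32,464 kg at £0.29/kg → £9414.56
18 Nov – 31 Dec 2000: 25,054 kg at £0.57/kg → £14280.78

£23695.34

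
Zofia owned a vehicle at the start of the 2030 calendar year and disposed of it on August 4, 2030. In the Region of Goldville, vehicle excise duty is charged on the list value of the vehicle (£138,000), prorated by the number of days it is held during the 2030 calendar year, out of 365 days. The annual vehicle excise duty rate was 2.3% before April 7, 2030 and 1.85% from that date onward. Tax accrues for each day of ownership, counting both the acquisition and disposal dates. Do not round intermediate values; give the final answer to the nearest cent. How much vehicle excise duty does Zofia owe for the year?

£1,674.15

January 1 – April 6, 2030: 96 days at 2.3% → £138,000 × 2.3% × 96/365 = £834.8055
April 7 – August 4, 2030: 120 days at 1.85% → £138,000 × 1.85% × 120/365 = £839.3425
Total = £1,674.1479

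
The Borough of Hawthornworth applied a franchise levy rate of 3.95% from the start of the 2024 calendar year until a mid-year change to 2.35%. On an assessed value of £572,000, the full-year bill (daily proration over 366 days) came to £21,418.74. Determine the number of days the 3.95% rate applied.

Let d = days at the first rate; then 366 − d days at the second rate.
£572,000 × [3.95%·d + 2.35%·(366−d)] / 366 = £21,418.74
Solving gives d = 319, so the new rate took effect on November 15, 2024.

319 days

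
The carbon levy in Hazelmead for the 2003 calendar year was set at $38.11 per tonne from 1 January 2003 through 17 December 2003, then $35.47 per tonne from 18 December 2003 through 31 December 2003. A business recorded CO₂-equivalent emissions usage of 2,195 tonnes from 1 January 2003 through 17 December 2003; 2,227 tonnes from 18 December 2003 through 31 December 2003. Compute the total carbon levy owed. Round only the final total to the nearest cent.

1 January – 17 December 2003: 2,195 tonnes at $38.11/tonne → $83651.45
18 December – 31 December 2003: 2,227 tonnes at $35.47/tonne → $78991.69

$162643.14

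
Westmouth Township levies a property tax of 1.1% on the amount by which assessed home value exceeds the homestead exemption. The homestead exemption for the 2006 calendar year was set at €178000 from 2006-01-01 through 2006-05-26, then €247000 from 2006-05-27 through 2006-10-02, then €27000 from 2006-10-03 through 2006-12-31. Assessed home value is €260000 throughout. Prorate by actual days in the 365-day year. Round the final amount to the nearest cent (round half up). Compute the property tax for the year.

€1043.31

2006-01-01 to 2006-05-26: 146 days, exemption €178000 → (€260000 − €178000) × 1.1% × 146/365 = €360.8000
2006-05-27 to 2006-10-02: 129 days, exemption €247000 → (€260000 − €247000) × 1.1% × 129/365 = €50.5397
2006-10-03 to 2006-12-31: 90 days, exemption €27000 → (€260000 − €27000) × 1.1% × 90/365 = €631.9726
Total = €1043.3123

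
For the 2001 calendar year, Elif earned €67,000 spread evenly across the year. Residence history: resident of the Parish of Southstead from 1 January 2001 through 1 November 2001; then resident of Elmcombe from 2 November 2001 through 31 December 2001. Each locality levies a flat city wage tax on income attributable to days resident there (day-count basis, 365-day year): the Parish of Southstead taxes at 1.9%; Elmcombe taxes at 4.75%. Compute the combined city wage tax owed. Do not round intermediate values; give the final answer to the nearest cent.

€1,586.89

The Parish of Southstead, 1 January – 1 November 2001: 305 days → €67,000 × 1.9% × 305/365 = €1,063.7397
Elmcombe, 2 November – 31 December 2001: 60 days → €67,000 × 4.75% × 60/365 = €523.1507
Total = €1,586.8904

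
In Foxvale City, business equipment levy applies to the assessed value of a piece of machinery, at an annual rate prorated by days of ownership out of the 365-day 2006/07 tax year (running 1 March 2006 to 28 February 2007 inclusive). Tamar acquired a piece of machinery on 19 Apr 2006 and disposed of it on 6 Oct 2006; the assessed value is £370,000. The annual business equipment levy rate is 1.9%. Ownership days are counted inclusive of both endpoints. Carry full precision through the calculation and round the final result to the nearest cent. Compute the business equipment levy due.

£3,293.51

Days held (19 Apr – 6 Oct 2006): 171 out of 365
Tax = £370,000 × 1.9% × 171/365 = £3,293.5068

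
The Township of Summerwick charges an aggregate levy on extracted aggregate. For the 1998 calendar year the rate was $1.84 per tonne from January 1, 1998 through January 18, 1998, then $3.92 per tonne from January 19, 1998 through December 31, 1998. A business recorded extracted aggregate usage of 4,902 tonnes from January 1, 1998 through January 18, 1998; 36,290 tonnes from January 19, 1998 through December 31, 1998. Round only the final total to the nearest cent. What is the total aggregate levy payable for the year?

$151,276.48

January 1 – January 18, 1998: 4,902 tonnes at $1.84/tonne → $9,019.68
January 19 – December 31, 1998: 36,290 tonnes at $3.92/tonne → $142,256.80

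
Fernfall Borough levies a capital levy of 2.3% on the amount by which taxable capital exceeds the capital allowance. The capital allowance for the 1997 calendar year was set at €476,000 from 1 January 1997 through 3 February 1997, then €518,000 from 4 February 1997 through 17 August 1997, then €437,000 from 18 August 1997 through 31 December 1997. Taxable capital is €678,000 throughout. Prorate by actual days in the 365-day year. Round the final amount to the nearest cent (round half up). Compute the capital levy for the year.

1 January – 3 February 1997: 34 days, exemption €476,000 → (€678,000 − €476,000) × 2.3% × 34/365 = €432.7781
4 February – 17 August 1997: 195 days, exemption €518,000 → (€678,000 − €518,000) × 2.3% × 195/365 = €1,966.0274
18 August – 31 December 1997: 136 days, exemption €437,000 → (€678,000 − €437,000) × 2.3% × 136/365 = €2,065.3370
Total = €4,464.1425

€4,464.14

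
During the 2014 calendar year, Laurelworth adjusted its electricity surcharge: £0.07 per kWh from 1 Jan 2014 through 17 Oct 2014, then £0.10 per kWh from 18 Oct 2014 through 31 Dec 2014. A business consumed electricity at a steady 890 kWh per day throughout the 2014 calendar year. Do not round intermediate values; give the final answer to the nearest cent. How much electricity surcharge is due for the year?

1 Jan – 17 Oct 2014: 290 days × 890 kWh/day = 258,100 kWh at £0.07/kWh → £18,067.00
18 Oct – 31 Dec 2014: 75 days × 890 kWh/day = 66,750 kWh at £0.10/kWh → £6,675.00

£24,742.00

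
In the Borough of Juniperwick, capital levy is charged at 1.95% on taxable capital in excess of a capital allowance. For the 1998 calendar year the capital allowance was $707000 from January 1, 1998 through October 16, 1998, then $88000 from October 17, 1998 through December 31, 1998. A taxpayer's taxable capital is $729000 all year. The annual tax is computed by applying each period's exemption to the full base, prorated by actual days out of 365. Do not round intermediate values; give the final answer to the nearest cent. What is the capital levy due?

$2942.31

January 1 – October 16, 1998: 289 days, exemption $707000 → ($729000 − $707000) × 1.95% × 289/365 = $339.6740
October 17 – December 31, 1998: 76 days, exemption $88000 → ($729000 − $88000) × 1.95% × 76/365 = $2602.6356
Total = $2942.3096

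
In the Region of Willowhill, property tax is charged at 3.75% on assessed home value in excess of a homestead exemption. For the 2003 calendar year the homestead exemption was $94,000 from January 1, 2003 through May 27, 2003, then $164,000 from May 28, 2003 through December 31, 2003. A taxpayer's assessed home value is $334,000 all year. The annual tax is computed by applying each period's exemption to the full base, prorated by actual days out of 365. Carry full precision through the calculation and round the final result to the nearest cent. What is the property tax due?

$7,432.19

January 1 – May 27, 2003: 147 days, exemption $94,000 → ($334,000 − $94,000) × 3.75% × 147/365 = $3,624.6575
May 28 – December 31, 2003: 218 days, exemption $164,000 → ($334,000 − $164,000) × 3.75% × 218/365 = $3,807.5342
Total = $7,432.1918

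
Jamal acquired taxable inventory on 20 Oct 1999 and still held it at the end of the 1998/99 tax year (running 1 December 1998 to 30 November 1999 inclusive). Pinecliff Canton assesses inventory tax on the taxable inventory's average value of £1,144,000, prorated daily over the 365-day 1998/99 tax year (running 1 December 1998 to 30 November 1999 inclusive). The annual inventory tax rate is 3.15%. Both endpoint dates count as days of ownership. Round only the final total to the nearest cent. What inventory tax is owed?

£4,146.61

Days held (20 Oct – 30 Nov 1999): 42 out of 365
Tax = £1,144,000 × 3.15% × 42/365 = £4,146.6082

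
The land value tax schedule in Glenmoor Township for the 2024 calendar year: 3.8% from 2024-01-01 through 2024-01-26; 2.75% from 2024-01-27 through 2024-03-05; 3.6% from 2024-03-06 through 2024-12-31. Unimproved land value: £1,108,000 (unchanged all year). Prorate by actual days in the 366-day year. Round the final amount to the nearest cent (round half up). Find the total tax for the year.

2024-01-01 to 2024-01-26: 26 days at 3.8% → £1,108,000 × 3.8% × 26/366 = £2,990.9945
2024-01-27 to 2024-03-05: 39 days at 2.75% → £1,108,000 × 2.75% × 39/366 = £3,246.8033
2024-03-06 to 2024-12-31: 301 days at 3.6% → £1,108,000 × 3.6% × 301/366 = £32,804.0656
Total = £39,041.8634

£39,041.86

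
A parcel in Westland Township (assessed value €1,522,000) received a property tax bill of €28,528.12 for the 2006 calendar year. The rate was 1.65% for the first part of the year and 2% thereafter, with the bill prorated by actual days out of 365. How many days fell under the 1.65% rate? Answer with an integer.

131 days

Let d = days at the first rate; then 365 − d days at the second rate.
€1,522,000 × [1.65%·d + 2%·(365−d)] / 365 = €28,528.12
Solving gives d = 131, so the new rate took effect on 12 May 2006.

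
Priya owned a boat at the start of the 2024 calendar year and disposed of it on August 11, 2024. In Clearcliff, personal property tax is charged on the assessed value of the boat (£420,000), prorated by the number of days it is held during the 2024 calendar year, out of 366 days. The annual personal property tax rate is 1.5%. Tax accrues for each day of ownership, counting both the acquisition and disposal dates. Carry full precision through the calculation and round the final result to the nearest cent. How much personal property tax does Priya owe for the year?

£3,855.74

Days held (January 1 – August 11, 2024): 224 out of 366
Tax = £420,000 × 1.5% × 224/366 = £3,855.7377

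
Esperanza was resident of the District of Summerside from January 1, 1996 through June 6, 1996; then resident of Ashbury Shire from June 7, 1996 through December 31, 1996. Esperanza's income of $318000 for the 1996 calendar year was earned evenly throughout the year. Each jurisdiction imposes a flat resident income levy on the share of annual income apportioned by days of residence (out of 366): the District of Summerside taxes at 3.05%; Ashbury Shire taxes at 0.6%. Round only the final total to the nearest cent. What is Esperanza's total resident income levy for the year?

$5271.33

The District of Summerside, January 1 – June 6, 1996: 158 days → $318000 × 3.05% × 158/366 = $4187.0000
Ashbury Shire, June 7 – December 31, 1996: 208 days → $318000 × 0.6% × 208/366 = $1084.3279
Total = $5271.3279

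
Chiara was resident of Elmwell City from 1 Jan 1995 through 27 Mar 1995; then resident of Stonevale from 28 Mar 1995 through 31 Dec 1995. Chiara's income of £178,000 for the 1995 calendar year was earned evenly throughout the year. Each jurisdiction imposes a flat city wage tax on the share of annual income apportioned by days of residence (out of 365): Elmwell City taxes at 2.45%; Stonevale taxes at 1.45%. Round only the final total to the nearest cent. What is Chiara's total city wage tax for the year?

Elmwell City, 1 Jan – 27 Mar 1995: 86 days → £178,000 × 2.45% × 86/365 = £1,027.5233
Stonevale, 28 Mar – 31 Dec 1995: 279 days → £178,000 × 1.45% × 279/365 = £1,972.8740
Total = £3,000.3973

£3,000.40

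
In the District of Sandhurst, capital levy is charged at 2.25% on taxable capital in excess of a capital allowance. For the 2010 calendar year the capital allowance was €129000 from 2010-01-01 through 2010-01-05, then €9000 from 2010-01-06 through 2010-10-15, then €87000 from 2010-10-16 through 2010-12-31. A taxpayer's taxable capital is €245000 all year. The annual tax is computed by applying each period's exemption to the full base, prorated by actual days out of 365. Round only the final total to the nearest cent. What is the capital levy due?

€4902.78

2010-01-01 to 2010-01-05: 5 days, exemption €129000 → (€245000 − €129000) × 2.25% × 5/365 = €35.7534
2010-01-06 to 2010-10-15: 283 days, exemption €9000 → (€245000 − €9000) × 2.25% × 283/365 = €4117.0685
2010-10-16 to 2010-12-31: 77 days, exemption €87000 → (€245000 − €87000) × 2.25% × 77/365 = €749.9589
Total = €4902.7808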